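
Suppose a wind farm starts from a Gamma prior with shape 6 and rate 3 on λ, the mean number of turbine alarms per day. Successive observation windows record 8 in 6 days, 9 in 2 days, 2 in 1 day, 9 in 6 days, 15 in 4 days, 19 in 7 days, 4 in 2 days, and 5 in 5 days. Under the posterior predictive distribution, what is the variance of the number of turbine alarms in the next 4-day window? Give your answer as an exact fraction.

770/81

Total count: 8 + 9 + 2 + 9 + 15 + 19 + 4 + 5 = 71.
Total exposure: 6 + 2 + 1 + 6 + 4 + 7 + 2 + 5 = 33 days.
Gamma(α, β) with Poisson data over total exposure Σt gives posterior Gamma(α+Σx, β+Σt) = Gamma(77, 36).
The posterior predictive for a window of length T is Negative Binomial with variance T·α'·(β'+T)/β'² = 4·77·40/1296 = 770/81.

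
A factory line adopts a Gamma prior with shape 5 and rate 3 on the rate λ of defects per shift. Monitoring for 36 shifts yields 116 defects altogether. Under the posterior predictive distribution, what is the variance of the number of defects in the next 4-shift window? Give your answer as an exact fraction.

20812/1521

Total count 116 over total exposure 36 shifts.
Conjugate update: add total count to the shape and total exposure to the rate, giving Gamma(121, 39).
The posterior predictive for a window of length T is Negative Binomial with variance T·α'·(β'+T)/β'² = 4·121·43/1521 = 20812/1521.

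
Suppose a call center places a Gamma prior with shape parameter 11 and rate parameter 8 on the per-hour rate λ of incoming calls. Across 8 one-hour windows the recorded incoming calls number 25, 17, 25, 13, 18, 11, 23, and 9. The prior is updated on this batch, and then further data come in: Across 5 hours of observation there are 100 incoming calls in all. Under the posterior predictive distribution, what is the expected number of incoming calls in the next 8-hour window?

96

Total count: 25 + 17 + 25 + 13 + 18 + 11 + 23 + 9 = 141.
Total exposure: 8 hours.
After the first batch: Gamma(11 + 141, 8 + 8) = Gamma(152, 16).
Total count 100 over total exposure 5 hours.
After the second batch: Gamma(152 + 100, 16 + 5) = Gamma(252, 21).
Predictive mean over an 8-hour window = T·E[λ|data] = 8·252/21 = 96.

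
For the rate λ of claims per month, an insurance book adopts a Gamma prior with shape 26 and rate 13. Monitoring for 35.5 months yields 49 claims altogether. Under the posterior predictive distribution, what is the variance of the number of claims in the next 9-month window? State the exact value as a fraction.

155250/9409

Total count 49 over total exposure 35.5 months.
By Gamma–Poisson conjugacy, the posterior is Gamma(α + Σx, β + Σt) = Gamma(26 + 49, 13 + 35.5) = Gamma(75, 97/2).
The posterior predictive for a window of length T is Negative Binomial with variance T·α'·(β'+T)/β'² = 9·75·(115/2)/(9409/4) = 155250/9409.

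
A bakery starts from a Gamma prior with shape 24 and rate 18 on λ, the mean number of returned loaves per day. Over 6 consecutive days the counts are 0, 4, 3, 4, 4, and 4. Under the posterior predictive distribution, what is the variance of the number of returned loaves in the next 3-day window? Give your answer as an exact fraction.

387/64

Total count: 0 + 4 + 3 + 4 + 4 + 4 = 19.
Total exposure: 6 days.
The Gamma prior is conjugate for the Poisson rate, so λ | data ~ Gamma(24+19, 18+6) = Gamma(43, 24).
The posterior predictive for a window of length T is Negative Binomial with variance T·α'·(β'+T)/β'² = 3·43·27/576 = 387/64.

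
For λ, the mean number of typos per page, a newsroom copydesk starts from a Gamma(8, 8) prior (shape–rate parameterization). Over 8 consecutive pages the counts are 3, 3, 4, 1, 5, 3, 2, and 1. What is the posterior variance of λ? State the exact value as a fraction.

Total count: 3 + 3 + 4 + 1 + 5 + 3 + 2 + 1 = 22.
Total exposure: 8 pages.
Posterior: α' = 8 + 22 = 30, β' = 8 + 8 = 16.
Posterior variance = α'/β'² = 30/256 = 15/128.

15/128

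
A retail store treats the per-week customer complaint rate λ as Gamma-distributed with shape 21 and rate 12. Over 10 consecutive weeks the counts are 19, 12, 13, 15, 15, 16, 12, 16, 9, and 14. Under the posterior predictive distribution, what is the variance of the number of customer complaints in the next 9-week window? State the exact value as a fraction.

22599/242

Total count: 19 + 12 + 13 + 15 + 15 + 16 + 12 + 16 + 9 + 14 = 141.
Total exposure: 10 weeks.
Posterior: α' = 21 + 141 = 162, β' = 12 + 10 = 22.
The posterior predictive for a window of length T is Negative Binomial with variance T·α'·(β'+T)/β'² = 9·162·31/484 = 22599/242.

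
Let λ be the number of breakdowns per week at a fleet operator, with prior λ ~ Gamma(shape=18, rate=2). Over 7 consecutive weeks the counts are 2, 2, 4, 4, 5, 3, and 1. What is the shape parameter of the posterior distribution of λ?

Total count: 2 + 2 + 4 + 4 + 5 + 3 + 1 = 21.
Total exposure: 7 weeks.
Conjugate update: add total count to the shape and total exposure to the rate, giving Gamma(39, 9).

39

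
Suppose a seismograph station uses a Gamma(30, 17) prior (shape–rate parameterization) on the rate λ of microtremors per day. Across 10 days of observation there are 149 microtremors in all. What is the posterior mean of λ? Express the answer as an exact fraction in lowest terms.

Total count 149 over total exposure 10 days.
By Gamma–Poisson conjugacy, the posterior is Gamma(α + Σx, β + Σt) = Gamma(30 + 149, 17 + 10) = Gamma(179, 27).
Posterior mean = α'/β' = 179/27.

179/27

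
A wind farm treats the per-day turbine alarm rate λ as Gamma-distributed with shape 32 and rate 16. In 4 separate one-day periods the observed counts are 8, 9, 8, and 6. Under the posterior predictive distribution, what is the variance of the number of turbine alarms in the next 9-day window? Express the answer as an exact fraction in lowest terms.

16443/400

Total count: 8 + 9 + 8 + 6 = 31.
Total exposure: 4 days.
By Gamma–Poisson conjugacy, the posterior is Gamma(α + Σx, β + Σt) = Gamma(32 + 31, 16 + 4) = Gamma(63, 20).
The posterior predictive for a window of length T is Negative Binomial with variance T·α'·(β'+T)/β'² = 9·63·29/400 = 16443/400.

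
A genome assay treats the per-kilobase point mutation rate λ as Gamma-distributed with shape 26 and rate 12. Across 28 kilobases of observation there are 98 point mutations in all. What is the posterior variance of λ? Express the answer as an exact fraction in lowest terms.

Total count 98 over total exposure 28 kilobases.
The Gamma prior is conjugate for the Poisson rate, so λ | data ~ Gamma(26+98, 12+28) = Gamma(124, 40).
Posterior variance = α'/β'² = 124/1600 = 31/400.

31/400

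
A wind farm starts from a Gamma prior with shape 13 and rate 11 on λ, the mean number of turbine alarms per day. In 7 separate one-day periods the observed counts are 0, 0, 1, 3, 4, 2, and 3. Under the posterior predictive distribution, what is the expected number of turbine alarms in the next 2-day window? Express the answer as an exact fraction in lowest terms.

26/9

Total count: 0 + 0 + 1 + 3 + 4 + 2 + 3 = 13.
Total exposure: 7 days.
Conjugate update: add total count to the shape and total exposure to the rate, giving Gamma(26, 18).
Predictive mean over a 2-day window = T·E[λ|data] = 2·26/18 = 26/9.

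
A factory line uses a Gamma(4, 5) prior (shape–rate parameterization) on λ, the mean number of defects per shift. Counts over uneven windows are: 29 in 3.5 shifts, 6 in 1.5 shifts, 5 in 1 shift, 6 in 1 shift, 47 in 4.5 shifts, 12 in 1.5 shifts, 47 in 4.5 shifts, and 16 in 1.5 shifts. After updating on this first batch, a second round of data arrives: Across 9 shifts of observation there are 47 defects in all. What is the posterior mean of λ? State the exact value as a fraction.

73/11

Total count: 29 + 6 + 5 + 6 + 47 + 12 + 47 + 16 = 168.
Total exposure: 3.5 + 1.5 + 1 + 1 + 4.5 + 1.5 + 4.5 + 1.5 = 19 shifts.
After the first batch: Gamma(4 + 168, 5 + 19) = Gamma(172, 24).
Total count 47 over total exposure 9 shifts.
After the second batch: Gamma(172 + 47, 24 + 9) = Gamma(219, 33).
Posterior mean = α'/β' = 219/33 = 73/11.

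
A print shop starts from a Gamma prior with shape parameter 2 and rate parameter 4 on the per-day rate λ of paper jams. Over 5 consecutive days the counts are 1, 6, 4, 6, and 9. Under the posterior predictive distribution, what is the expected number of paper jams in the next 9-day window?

28

Total count: 1 + 6 + 4 + 6 + 9 = 26.
Total exposure: 5 days.
The Gamma prior is conjugate for the Poisson rate, so λ | data ~ Gamma(2+26, 4+5) = Gamma(28, 9).
Predictive mean over a 9-day window = T·E[λ|data] = 9·28/9 = 28.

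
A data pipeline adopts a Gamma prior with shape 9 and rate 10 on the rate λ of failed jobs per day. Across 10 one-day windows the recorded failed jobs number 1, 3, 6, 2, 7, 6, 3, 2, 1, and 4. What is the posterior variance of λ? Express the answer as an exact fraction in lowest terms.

Total count: 1 + 3 + 6 + 2 + 7 + 6 + 3 + 2 + 1 + 4 = 35.
Total exposure: 10 days.
Conjugate update: add total count to the shape and total exposure to the rate, giving Gamma(44, 20).
Posterior variance = α'/β'² = 44/400 = 11/100.

11/100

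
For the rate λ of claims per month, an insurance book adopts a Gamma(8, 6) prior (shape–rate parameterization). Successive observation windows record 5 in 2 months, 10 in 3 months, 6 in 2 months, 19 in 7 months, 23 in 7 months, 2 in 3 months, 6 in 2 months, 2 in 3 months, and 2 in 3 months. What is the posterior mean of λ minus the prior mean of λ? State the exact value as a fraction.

Total count: 5 + 10 + 6 + 19 + 23 + 2 + 6 + 2 + 2 = 75.
Total exposure: 2 + 3 + 2 + 7 + 7 + 3 + 2 + 3 + 3 = 32 months.
The Gamma prior is conjugate for the Poisson rate, so λ | data ~ Gamma(8+75, 6+32) = Gamma(83, 38).
Posterior mean = 83/38 = 83/38; prior mean = 8/6 = 4/3. Difference = 83/38 − 4/3 = 97/114.

97/114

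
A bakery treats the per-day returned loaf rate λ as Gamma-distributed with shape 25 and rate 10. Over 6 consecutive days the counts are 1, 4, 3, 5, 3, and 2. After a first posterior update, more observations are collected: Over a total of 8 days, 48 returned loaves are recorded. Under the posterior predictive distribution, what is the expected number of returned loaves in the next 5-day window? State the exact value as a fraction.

Total count: 1 + 4 + 3 + 5 + 3 + 2 = 18.
Total exposure: 6 days.
After the first batch: Gamma(25 + 18, 10 + 6) = Gamma(43, 16).
Total count 48 over total exposure 8 days.
After the second batch: Gamma(43 + 48, 16 + 8) = Gamma(91, 24).
Predictive mean over a 5-day window = T·E[λ|data] = 5·91/24 = 455/24.

455/24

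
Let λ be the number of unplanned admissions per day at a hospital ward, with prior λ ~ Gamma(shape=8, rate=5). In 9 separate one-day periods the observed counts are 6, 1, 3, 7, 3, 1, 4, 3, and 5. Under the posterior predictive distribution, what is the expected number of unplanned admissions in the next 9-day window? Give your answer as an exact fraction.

369/14

Total count: 6 + 1 + 3 + 7 + 3 + 1 + 4 + 3 + 5 = 33.
Total exposure: 9 days.
Gamma(α, β) with Poisson data over total exposure Σt gives posterior Gamma(α+Σx, β+Σt) = Gamma(41, 14).
Predictive mean over a 9-day window = T·E[λ|data] = 9·41/14 = 369/14.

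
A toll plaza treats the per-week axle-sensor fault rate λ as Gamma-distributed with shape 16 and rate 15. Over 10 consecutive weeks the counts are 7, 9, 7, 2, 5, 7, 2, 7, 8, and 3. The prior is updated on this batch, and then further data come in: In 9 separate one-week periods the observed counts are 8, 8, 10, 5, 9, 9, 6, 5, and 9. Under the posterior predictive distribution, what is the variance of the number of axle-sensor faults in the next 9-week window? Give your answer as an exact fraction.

Total count: 7 + 9 + 7 + 2 + 5 + 7 + 2 + 7 + 8 + 3 = 57.
Total exposure: 10 weeks.
After the first batch: Gamma(16 + 57, 15 + 10) = Gamma(73, 25).
Total count: 8 + 8 + 10 + 5 + 9 + 9 + 6 + 5 + 9 = 69.
Total exposure: 9 weeks.
After the second batch: Gamma(73 + 69, 25 + 9) = Gamma(142, 34).
The posterior predictive for a window of length T is Negative Binomial with variance T·α'·(β'+T)/β'² = 9·142·43/1156 = 27477/578.

27477/578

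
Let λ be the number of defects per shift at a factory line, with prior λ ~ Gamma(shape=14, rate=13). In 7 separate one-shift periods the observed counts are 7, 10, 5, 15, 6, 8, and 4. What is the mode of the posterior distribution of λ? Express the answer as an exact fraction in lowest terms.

Total count: 7 + 10 + 5 + 15 + 6 + 8 + 4 = 55.
Total exposure: 7 shifts.
By Gamma–Poisson conjugacy, the posterior is Gamma(α + Σx, β + Σt) = Gamma(14 + 55, 13 + 7) = Gamma(69, 20).
Posterior mode = (α'−1)/β' = 68/20 = 17/5.

17/5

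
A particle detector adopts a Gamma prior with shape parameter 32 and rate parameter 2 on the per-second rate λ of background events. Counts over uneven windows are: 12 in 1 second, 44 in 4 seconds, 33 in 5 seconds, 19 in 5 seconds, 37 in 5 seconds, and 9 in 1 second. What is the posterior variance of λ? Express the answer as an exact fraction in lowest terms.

186/529

Total count: 12 + 44 + 33 + 19 + 37 + 9 = 154.
Total exposure: 1 + 4 + 5 + 5 + 5 + 1 = 21 seconds.
By Gamma–Poisson conjugacy, the posterior is Gamma(α + Σx, β + Σt) = Gamma(32 + 154, 2 + 21) = Gamma(186, 23).
Posterior variance = α'/β'² = 186/529.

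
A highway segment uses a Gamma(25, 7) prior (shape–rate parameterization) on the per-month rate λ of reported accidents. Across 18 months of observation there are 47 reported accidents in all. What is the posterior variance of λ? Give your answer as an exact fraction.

72/625

Total count 47 over total exposure 18 months.
Posterior: α' = 25 + 47 = 72, β' = 7 + 18 = 25.
Posterior variance = α'/β'² = 72/625.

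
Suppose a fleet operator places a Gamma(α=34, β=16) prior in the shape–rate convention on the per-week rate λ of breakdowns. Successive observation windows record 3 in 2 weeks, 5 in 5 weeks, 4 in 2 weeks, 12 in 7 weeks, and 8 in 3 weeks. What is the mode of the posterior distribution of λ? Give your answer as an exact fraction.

Total count: 3 + 5 + 4 + 12 + 8 = 32.
Total exposure: 2 + 5 + 2 + 7 + 3 = 19 weeks.
Conjugate update: add total count to the shape and total exposure to the rate, giving Gamma(66, 35).
Posterior mode = (α'−1)/β' = 65/35 = 13/7.

13/7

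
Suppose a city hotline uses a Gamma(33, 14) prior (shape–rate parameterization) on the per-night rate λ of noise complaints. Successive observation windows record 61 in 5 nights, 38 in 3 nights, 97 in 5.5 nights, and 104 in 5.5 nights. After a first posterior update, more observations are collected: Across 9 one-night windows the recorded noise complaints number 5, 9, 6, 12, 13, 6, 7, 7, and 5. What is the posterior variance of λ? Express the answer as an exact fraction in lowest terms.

Total count: 61 + 38 + 97 + 104 = 300.
Total exposure: 5 + 3 + 5.5 + 5.5 = 19 nights.
After the first batch: Gamma(33 + 300, 14 + 19) = Gamma(333, 33).
Total count: 5 + 9 + 6 + 12 + 13 + 6 + 7 + 7 + 5 = 70.
Total exposure: 9 nights.
After the second batch: Gamma(333 + 70, 33 + 9) = Gamma(403, 42).
Posterior variance = α'/β'² = 403/1764.

403/1764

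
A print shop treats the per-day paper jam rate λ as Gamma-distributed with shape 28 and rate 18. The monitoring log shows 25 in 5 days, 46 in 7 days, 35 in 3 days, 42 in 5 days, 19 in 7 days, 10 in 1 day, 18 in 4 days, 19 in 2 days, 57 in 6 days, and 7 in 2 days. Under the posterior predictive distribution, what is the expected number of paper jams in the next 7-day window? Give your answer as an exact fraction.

Total count: 25 + 46 + 35 + 42 + 19 + 10 + 18 + 19 + 57 + 7 = 278.
Total exposure: 5 + 7 + 3 + 5 + 7 + 1 + 4 + 2 + 6 + 2 = 42 days.
The Gamma prior is conjugate for the Poisson rate, so λ | data ~ Gamma(28+278, 18+42) = Gamma(306, 60).
Predictive mean over a 7-day window = T·E[λ|data] = 7·306/60 = 357/10.

357/10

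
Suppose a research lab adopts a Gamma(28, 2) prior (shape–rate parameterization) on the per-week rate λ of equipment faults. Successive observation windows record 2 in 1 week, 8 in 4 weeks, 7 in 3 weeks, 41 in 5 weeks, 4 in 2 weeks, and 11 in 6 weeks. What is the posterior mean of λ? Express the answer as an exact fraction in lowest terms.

101/23

Total count: 2 + 8 + 7 + 41 + 4 + 11 = 73.
Total exposure: 1 + 4 + 3 + 5 + 2 + 6 = 21 weeks.
Posterior: α' = 28 + 73 = 101, β' = 2 + 21 = 23.
Posterior mean = α'/β' = 101/23.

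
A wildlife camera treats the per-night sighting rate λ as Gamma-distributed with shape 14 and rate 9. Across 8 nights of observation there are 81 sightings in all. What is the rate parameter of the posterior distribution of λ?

17

Total count 81 over total exposure 8 nights.
By Gamma–Poisson conjugacy, the posterior is Gamma(α + Σx, β + Σt) = Gamma(14 + 81, 9 + 8) = Gamma(95, 17).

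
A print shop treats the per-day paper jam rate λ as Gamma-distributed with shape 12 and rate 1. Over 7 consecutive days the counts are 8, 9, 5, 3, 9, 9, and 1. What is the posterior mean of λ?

Total count: 8 + 9 + 5 + 3 + 9 + 9 + 1 = 44.
Total exposure: 7 days.
By Gamma–Poisson conjugacy, the posterior is Gamma(α + Σx, β + Σt) = Gamma(12 + 44, 1 + 7) = Gamma(56, 8).
Posterior mean = α'/β' = 56/8 = 7.

7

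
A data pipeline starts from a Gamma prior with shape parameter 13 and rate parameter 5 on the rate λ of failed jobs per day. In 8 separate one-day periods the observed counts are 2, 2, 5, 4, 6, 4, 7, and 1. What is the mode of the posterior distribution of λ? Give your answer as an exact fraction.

Total count: 2 + 2 + 5 + 4 + 6 + 4 + 7 + 1 = 31.
Total exposure: 8 days.
Conjugate update: add total count to the shape and total exposure to the rate, giving Gamma(44, 13).
Posterior mode = (α'−1)/β' = 43/13.

43/13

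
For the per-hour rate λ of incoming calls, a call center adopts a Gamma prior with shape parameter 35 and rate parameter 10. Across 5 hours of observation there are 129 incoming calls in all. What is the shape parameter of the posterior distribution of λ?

164

Total count 129 over total exposure 5 hours.
The Gamma prior is conjugate for the Poisson rate, so λ | data ~ Gamma(35+129, 10+5) = Gamma(164, 15).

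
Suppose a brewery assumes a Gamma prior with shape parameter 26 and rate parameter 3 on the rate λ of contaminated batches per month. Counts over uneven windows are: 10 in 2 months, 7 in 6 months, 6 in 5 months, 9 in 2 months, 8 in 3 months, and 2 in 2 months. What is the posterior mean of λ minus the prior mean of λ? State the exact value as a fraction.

Total count: 10 + 7 + 6 + 9 + 8 + 2 = 42.
Total exposure: 2 + 6 + 5 + 2 + 3 + 2 = 20 months.
Gamma(α, β) with Poisson data over total exposure Σt gives posterior Gamma(α+Σx, β+Σt) = Gamma(68, 23).
Posterior mean = 68/23 = 68/23; prior mean = 26/3 = 26/3. Difference = 68/23 − 26/3 = -394/69.

-394/69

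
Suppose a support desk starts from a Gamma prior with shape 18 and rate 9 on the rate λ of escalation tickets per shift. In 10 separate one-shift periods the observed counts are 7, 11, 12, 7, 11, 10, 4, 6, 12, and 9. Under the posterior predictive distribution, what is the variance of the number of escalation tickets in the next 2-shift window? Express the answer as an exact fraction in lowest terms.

4494/361

Total count: 7 + 11 + 12 + 7 + 11 + 10 + 4 + 6 + 12 + 9 = 89.
Total exposure: 10 shifts.
The Gamma prior is conjugate for the Poisson rate, so λ | data ~ Gamma(18+89, 9+10) = Gamma(107, 19).
The posterior predictive for a window of length T is Negative Binomial with variance T·α'·(β'+T)/β'² = 2·107·21/361 = 4494/361.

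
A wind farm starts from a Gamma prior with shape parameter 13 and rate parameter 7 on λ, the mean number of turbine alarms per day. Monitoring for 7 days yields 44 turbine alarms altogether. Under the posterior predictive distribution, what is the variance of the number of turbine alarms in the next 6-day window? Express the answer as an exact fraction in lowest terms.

1710/49

Total count 44 over total exposure 7 days.
Gamma(α, β) with Poisson data over total exposure Σt gives posterior Gamma(α+Σx, β+Σt) = Gamma(57, 14).
The posterior predictive for a window of length T is Negative Binomial with variance T·α'·(β'+T)/β'² = 6·57·20/196 = 1710/49.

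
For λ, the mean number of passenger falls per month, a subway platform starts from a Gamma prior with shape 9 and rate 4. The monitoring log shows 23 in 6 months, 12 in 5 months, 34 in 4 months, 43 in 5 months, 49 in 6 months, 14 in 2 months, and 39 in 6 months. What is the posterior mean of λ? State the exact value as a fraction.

Total count: 23 + 12 + 34 + 43 + 49 + 14 + 39 = 214.
Total exposure: 6 + 5 + 4 + 5 + 6 + 2 + 6 = 34 months.
By Gamma–Poisson conjugacy, the posterior is Gamma(α + Σx, β + Σt) = Gamma(9 + 214, 4 + 34) = Gamma(223, 38).
Posterior mean = α'/β' = 223/38.

223/38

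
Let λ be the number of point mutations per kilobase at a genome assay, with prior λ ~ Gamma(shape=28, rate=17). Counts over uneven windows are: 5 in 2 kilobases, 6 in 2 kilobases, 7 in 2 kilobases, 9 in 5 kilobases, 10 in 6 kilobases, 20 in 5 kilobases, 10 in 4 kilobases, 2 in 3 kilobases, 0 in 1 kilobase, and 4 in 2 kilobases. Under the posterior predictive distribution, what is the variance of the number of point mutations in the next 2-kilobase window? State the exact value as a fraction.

Total count: 5 + 6 + 7 + 9 + 10 + 20 + 10 + 2 + 0 + 4 = 73.
Total exposure: 2 + 2 + 2 + 5 + 6 + 5 + 4 + 3 + 1 + 2 = 32 kilobases.
Posterior: α' = 28 + 73 = 101, β' = 17 + 32 = 49.
The posterior predictive for a window of length T is Negative Binomial with variance T·α'·(β'+T)/β'² = 2·101·51/2401 = 10302/2401.

10302/2401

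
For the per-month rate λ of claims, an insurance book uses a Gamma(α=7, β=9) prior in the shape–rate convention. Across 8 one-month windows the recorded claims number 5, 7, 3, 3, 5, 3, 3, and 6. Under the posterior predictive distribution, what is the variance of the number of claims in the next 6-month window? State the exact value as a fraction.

5796/289

Total count: 5 + 7 + 3 + 3 + 5 + 3 + 3 + 6 = 35.
Total exposure: 8 months.
By Gamma–Poisson conjugacy, the posterior is Gamma(α + Σx, β + Σt) = Gamma(7 + 35, 9 + 8) = Gamma(42, 17).
The posterior predictive for a window of length T is Negative Binomial with variance T·α'·(β'+T)/β'² = 6·42·23/289 = 5796/289.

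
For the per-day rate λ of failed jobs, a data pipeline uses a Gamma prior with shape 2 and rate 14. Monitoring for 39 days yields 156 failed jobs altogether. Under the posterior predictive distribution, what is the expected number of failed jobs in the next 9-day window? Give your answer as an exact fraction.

Total count 156 over total exposure 39 days.
The Gamma prior is conjugate for the Poisson rate, so λ | data ~ Gamma(2+156, 14+39) = Gamma(158, 53).
Predictive mean over a 9-day window = T·E[λ|data] = 9·158/53 = 1422/53.

1422/53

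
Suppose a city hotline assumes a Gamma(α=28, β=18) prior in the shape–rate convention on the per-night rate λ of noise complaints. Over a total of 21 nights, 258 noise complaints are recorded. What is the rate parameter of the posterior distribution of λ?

39

Total count 258 over total exposure 21 nights.
Conjugate update: add total count to the shape and total exposure to the rate, giving Gamma(286, 39).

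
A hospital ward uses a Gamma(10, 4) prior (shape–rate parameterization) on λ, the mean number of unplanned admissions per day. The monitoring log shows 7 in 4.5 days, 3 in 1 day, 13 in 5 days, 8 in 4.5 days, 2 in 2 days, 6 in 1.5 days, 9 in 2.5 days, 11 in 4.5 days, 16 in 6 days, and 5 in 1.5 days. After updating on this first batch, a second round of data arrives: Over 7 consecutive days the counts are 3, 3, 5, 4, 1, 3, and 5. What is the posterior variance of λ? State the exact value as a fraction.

Total count: 7 + 3 + 13 + 8 + 2 + 6 + 9 + 11 + 16 + 5 = 80.
Total exposure: 4.5 + 1 + 5 + 4.5 + 2 + 1.5 + 2.5 + 4.5 + 6 + 1.5 = 33 days.
After the first batch: Gamma(10 + 80, 4 + 33) = Gamma(90, 37).
Total count: 3 + 3 + 5 + 4 + 1 + 3 + 5 = 24.
Total exposure: 7 days.
After the second batch: Gamma(90 + 24, 37 + 7) = Gamma(114, 44).
Posterior variance = α'/β'² = 114/1936 = 57/968.

57/968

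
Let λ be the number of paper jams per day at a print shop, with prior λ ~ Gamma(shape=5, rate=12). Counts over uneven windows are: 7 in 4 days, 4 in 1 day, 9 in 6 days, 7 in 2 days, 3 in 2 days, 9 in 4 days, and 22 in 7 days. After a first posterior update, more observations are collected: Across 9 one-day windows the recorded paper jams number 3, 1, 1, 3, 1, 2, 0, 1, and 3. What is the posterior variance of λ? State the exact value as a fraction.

81/2209

Total count: 7 + 4 + 9 + 7 + 3 + 9 + 22 = 61.
Total exposure: 4 + 1 + 6 + 2 + 2 + 4 + 7 = 26 days.
After the first batch: Gamma(5 + 61, 12 + 26) = Gamma(66, 38).
Total count: 3 + 1 + 1 + 3 + 1 + 2 + 0 + 1 + 3 = 15.
Total exposure: 9 days.
After the second batch: Gamma(66 + 15, 38 + 9) = Gamma(81, 47).
Posterior variance = α'/β'² = 81/2209.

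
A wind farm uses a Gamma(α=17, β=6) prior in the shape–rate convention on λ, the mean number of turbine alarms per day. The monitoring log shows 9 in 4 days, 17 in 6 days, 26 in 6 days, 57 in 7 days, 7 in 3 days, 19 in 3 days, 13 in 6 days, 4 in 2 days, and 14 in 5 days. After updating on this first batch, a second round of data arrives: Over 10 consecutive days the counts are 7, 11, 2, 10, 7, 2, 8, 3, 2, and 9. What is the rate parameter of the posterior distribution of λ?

Total count: 9 + 17 + 26 + 57 + 7 + 19 + 13 + 4 + 14 = 166.
Total exposure: 4 + 6 + 6 + 7 + 3 + 3 + 6 + 2 + 5 = 42 days.
After the first batch: Gamma(17 + 166, 6 + 42) = Gamma(183, 48).
Total count: 7 + 11 + 2 + 10 + 7 + 2 + 8 + 3 + 2 + 9 = 61.
Total exposure: 10 days.
After the second batch: Gamma(183 + 61, 48 + 10) = Gamma(244, 58).

58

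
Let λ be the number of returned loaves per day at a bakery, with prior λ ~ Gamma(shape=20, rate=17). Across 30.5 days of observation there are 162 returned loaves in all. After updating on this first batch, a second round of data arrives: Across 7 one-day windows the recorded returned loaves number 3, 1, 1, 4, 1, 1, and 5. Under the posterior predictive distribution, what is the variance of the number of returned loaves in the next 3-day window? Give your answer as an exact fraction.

136620/11881

Total count 162 over total exposure 30.5 days.
After the first batch: Gamma(20 + 162, 17 + 30.5) = Gamma(182, 95/2).
Total count: 3 + 1 + 1 + 4 + 1 + 1 + 5 = 16.
Total exposure: 7 days.
After the second batch: Gamma(182 + 16, 95/2 + 7) = Gamma(198, 109/2).
The posterior predictive for a window of length T is Negative Binomial with variance T·α'·(β'+T)/β'² = 3·198·(115/2)/(11881/4) = 136620/11881.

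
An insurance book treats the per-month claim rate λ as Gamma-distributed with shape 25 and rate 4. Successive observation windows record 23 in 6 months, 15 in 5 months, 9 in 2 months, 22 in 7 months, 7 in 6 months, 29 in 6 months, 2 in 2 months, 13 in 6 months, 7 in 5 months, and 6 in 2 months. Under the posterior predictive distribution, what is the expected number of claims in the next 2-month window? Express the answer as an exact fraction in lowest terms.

Total count: 23 + 15 + 9 + 22 + 7 + 29 + 2 + 13 + 7 + 6 = 133.
Total exposure: 6 + 5 + 2 + 7 + 6 + 6 + 2 + 6 + 5 + 2 = 47 months.
The Gamma prior is conjugate for the Poisson rate, so λ | data ~ Gamma(25+133, 4+47) = Gamma(158, 51).
Predictive mean over a 2-month window = T·E[λ|data] = 2·158/51 = 316/51.

316/51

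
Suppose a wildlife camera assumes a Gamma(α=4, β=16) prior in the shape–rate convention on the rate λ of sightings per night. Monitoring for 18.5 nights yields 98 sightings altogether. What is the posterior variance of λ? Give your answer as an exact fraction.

136/1587

Total count 98 over total exposure 18.5 nights.
Posterior: α' = 4 + 98 = 102, β' = 16 + 18.5 = 69/2.
Posterior variance = α'/β'² = 102/(4761/4) = 136/1587.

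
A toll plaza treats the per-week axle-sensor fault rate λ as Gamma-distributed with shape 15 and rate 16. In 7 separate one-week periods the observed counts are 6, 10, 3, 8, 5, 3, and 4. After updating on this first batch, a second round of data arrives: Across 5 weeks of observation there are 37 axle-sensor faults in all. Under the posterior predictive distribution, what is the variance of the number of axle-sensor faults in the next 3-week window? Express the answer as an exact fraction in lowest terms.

Total count: 6 + 10 + 3 + 8 + 5 + 3 + 4 = 39.
Total exposure: 7 weeks.
After the first batch: Gamma(15 + 39, 16 + 7) = Gamma(54, 23).
Total count 37 over total exposure 5 weeks.
After the second batch: Gamma(54 + 37, 23 + 5) = Gamma(91, 28).
The posterior predictive for a window of length T is Negative Binomial with variance T·α'·(β'+T)/β'² = 3·91·31/784 = 1209/112.

1209/112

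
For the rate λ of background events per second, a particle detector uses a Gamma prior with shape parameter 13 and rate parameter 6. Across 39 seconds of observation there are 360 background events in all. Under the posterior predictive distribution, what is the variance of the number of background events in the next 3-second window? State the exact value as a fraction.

5968/225

Total count 360 over total exposure 39 seconds.
Posterior: α' = 13 + 360 = 373, β' = 6 + 39 = 45.
The posterior predictive for a window of length T is Negative Binomial with variance T·α'·(β'+T)/β'² = 3·373·48/2025 = 5968/225.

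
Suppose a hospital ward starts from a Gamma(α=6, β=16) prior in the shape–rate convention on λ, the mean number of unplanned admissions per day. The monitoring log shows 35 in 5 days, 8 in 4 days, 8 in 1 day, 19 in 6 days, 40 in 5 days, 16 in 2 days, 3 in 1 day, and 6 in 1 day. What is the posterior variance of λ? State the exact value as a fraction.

Total count: 35 + 8 + 8 + 19 + 40 + 16 + 3 + 6 = 135.
Total exposure: 5 + 4 + 1 + 6 + 5 + 2 + 1 + 1 = 25 days.
Posterior: α' = 6 + 135 = 141, β' = 16 + 25 = 41.
Posterior variance = α'/β'² = 141/1681.

141/1681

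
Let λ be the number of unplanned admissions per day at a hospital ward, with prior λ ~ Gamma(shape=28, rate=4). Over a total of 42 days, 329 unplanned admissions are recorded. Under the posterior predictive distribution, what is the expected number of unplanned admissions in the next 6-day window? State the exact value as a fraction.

Total count 329 over total exposure 42 days.
The Gamma prior is conjugate for the Poisson rate, so λ | data ~ Gamma(28+329, 4+42) = Gamma(357, 46).
Predictive mean over a 6-day window = T·E[λ|data] = 6·357/46 = 1071/23.

1071/23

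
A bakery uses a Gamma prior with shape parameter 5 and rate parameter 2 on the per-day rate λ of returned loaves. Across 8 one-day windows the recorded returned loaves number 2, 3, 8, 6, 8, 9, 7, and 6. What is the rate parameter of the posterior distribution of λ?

10

Total count: 2 + 3 + 8 + 6 + 8 + 9 + 7 + 6 = 49.
Total exposure: 8 days.
The Gamma prior is conjugate for the Poisson rate, so λ | data ~ Gamma(5+49, 2+8) = Gamma(54, 10).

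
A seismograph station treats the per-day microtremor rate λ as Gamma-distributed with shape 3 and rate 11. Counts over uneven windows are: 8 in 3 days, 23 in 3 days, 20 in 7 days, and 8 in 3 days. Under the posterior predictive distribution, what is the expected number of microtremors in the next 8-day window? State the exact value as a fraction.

496/27

Total count: 8 + 23 + 20 + 8 = 59.
Total exposure: 3 + 3 + 7 + 3 = 16 days.
Gamma(α, β) with Poisson data over total exposure Σt gives posterior Gamma(α+Σx, β+Σt) = Gamma(62, 27).
Predictive mean over an 8-day window = T·E[λ|data] = 8·62/27 = 496/27.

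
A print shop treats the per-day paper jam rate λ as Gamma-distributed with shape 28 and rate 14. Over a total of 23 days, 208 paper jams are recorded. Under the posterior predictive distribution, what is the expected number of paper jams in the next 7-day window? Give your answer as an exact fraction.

Total count 208 over total exposure 23 days.
Gamma(α, β) with Poisson data over total exposure Σt gives posterior Gamma(α+Σx, β+Σt) = Gamma(236, 37).
Predictive mean over a 7-day window = T·E[λ|data] = 7·236/37 = 1652/37.

1652/37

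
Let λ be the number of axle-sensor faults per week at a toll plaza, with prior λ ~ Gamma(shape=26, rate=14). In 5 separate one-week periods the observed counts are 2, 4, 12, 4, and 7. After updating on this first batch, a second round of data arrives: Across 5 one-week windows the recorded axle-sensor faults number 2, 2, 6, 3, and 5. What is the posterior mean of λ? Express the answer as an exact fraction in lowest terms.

73/24

Total count: 2 + 4 + 12 + 4 + 7 = 29.
Total exposure: 5 weeks.
After the first batch: Gamma(26 + 29, 14 + 5) = Gamma(55, 19).
Total count: 2 + 2 + 6 + 3 + 5 = 18.
Total exposure: 5 weeks.
After the second batch: Gamma(55 + 18, 19 + 5) = Gamma(73, 24).
Posterior mean = α'/β' = 73/24.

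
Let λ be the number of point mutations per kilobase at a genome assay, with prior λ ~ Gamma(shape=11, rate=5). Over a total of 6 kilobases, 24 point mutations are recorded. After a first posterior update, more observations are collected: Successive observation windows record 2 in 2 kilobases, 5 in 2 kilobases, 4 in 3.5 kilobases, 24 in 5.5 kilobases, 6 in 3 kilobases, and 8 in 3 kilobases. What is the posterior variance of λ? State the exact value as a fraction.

Total count 24 over total exposure 6 kilobases.
After the first batch: Gamma(11 + 24, 5 + 6) = Gamma(35, 11).
Total count: 2 + 5 + 4 + 24 + 6 + 8 = 49.
Total exposure: 2 + 2 + 3.5 + 5.5 + 3 + 3 = 19 kilobases.
After the second batch: Gamma(35 + 49, 11 + 19) = Gamma(84, 30).
Posterior variance = α'/β'² = 84/900 = 7/75.

7/75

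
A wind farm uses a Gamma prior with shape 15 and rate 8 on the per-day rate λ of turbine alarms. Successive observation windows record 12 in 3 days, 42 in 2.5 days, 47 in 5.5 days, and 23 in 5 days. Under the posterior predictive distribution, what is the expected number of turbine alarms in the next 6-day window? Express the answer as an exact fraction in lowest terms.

Total count: 12 + 42 + 47 + 23 = 124.
Total exposure: 3 + 2.5 + 5.5 + 5 = 16 days.
By Gamma–Poisson conjugacy, the posterior is Gamma(α + Σx, β + Σt) = Gamma(15 + 124, 8 + 16) = Gamma(139, 24).
Predictive mean over a 6-day window = T·E[λ|data] = 6·139/24 = 139/4.

139/4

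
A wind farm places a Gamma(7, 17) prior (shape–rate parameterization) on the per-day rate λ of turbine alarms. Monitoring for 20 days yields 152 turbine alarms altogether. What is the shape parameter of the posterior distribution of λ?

159

Total count 152 over total exposure 20 days.
The Gamma prior is conjugate for the Poisson rate, so λ | data ~ Gamma(7+152, 17+20) = Gamma(159, 37).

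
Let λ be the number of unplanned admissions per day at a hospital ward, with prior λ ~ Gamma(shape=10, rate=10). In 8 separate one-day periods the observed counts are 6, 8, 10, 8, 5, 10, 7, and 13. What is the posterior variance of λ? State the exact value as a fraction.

Total count: 6 + 8 + 10 + 8 + 5 + 10 + 7 + 13 = 67.
Total exposure: 8 days.
Gamma(α, β) with Poisson data over total exposure Σt gives posterior Gamma(α+Σx, β+Σt) = Gamma(77, 18).
Posterior variance = α'/β'² = 77/324.

77/324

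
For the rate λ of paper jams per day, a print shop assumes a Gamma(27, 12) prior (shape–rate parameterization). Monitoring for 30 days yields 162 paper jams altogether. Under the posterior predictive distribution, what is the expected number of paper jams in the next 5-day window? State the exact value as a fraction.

Total count 162 over total exposure 30 days.
Conjugate update: add total count to the shape and total exposure to the rate, giving Gamma(189, 42).
Predictive mean over a 5-day window = T·E[λ|data] = 5·189/42 = 45/2.

45/2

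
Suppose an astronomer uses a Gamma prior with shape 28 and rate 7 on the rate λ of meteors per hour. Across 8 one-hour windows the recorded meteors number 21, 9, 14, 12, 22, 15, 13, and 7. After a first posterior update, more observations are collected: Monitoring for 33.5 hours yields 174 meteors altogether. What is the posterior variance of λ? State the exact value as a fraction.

Total count: 21 + 9 + 14 + 12 + 22 + 15 + 13 + 7 = 113.
Total exposure: 8 hours.
After the first batch: Gamma(28 + 113, 7 + 8) = Gamma(141, 15).
Total count 174 over total exposure 33.5 hours.
After the second batch: Gamma(141 + 174, 15 + 33.5) = Gamma(315, 97/2).
Posterior variance = α'/β'² = 315/(9409/4) = 1260/9409.

1260/9409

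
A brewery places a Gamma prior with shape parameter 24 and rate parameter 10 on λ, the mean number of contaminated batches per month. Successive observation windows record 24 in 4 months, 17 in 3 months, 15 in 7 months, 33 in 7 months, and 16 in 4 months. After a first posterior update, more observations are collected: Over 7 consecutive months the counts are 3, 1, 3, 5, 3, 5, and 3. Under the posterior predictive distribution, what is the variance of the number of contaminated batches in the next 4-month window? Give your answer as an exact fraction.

6992/441

Total count: 24 + 17 + 15 + 33 + 16 = 105.
Total exposure: 4 + 3 + 7 + 7 + 4 = 25 months.
After the first batch: Gamma(24 + 105, 10 + 25) = Gamma(129, 35).
Total count: 3 + 1 + 3 + 5 + 3 + 5 + 3 = 23.
Total exposure: 7 months.
After the second batch: Gamma(129 + 23, 35 + 7) = Gamma(152, 42).
The posterior predictive for a window of length T is Negative Binomial with variance T·α'·(β'+T)/β'² = 4·152·46/1764 = 6992/441.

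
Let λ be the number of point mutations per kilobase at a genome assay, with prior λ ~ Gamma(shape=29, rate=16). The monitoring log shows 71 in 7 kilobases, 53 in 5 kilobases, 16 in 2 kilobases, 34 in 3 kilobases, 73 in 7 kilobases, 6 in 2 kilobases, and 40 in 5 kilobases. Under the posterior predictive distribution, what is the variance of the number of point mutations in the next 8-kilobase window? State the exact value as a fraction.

141680/2209

Total count: 71 + 53 + 16 + 34 + 73 + 6 + 40 = 293.
Total exposure: 7 + 5 + 2 + 3 + 7 + 2 + 5 = 31 kilobases.
Gamma(α, β) with Poisson data over total exposure Σt gives posterior Gamma(α+Σx, β+Σt) = Gamma(322, 47).
The posterior predictive for a window of length T is Negative Binomial with variance T·α'·(β'+T)/β'² = 8·322·55/2209 = 141680/2209.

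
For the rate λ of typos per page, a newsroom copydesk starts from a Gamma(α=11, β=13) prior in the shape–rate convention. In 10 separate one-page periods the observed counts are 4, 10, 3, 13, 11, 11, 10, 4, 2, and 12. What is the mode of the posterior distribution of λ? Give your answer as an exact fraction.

90/23

Total count: 4 + 10 + 3 + 13 + 11 + 11 + 10 + 4 + 2 + 12 = 80.
Total exposure: 10 pages.
Gamma(α, β) with Poisson data over total exposure Σt gives posterior Gamma(α+Σx, β+Σt) = Gamma(91, 23).
Posterior mode = (α'−1)/β' = 90/23.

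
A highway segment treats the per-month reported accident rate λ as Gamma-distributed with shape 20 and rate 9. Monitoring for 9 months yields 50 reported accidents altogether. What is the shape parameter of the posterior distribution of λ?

Total count 50 over total exposure 9 months.
Posterior: α' = 20 + 50 = 70, β' = 9 + 9 = 18.

70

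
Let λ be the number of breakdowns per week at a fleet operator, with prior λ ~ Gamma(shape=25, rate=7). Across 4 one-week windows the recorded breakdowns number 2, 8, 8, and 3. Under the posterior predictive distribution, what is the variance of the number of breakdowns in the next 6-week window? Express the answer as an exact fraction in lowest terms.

4692/121

Total count: 2 + 8 + 8 + 3 = 21.
Total exposure: 4 weeks.
By Gamma–Poisson conjugacy, the posterior is Gamma(α + Σx, β + Σt) = Gamma(25 + 21, 7 + 4) = Gamma(46, 11).
The posterior predictive for a window of length T is Negative Binomial with variance T·α'·(β'+T)/β'² = 6·46·17/121 = 4692/121.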